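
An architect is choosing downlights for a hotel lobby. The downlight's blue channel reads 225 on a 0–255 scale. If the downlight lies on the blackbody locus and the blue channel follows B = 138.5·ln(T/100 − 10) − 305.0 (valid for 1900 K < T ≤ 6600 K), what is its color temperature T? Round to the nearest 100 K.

5600 K

ln(t − 10) = (225 + 305.0) / 138.5 = 3.8267.
t − 10 = e^3.8267 = 45.911, so t = 55.911.
T = 100·t = 5591 K → 5600 K to the nearest 100 K.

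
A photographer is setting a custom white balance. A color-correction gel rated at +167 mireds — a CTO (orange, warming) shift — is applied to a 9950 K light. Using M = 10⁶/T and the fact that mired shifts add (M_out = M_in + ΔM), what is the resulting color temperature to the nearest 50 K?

3750 K

M_in = 10⁶/9950 = 100.50 mireds.
M_out = 100.50 + (+167) = 267.50 mireds.
T_out = 10⁶/267.50 = 3738.3 K → 3750 K.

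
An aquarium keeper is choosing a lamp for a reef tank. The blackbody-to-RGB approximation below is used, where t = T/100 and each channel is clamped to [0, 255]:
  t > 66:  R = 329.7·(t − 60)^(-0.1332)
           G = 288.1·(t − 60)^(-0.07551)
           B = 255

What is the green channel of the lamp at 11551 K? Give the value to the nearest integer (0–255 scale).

t = 11551/100 = 115.51; the t > 66 branch applies.
G = 288.1·(115.51 − 60)^(-0.07551) = 288.1·55.51^(-0.07551) = 288.1·0.73838 = 212.729.
Rounded: 213.

213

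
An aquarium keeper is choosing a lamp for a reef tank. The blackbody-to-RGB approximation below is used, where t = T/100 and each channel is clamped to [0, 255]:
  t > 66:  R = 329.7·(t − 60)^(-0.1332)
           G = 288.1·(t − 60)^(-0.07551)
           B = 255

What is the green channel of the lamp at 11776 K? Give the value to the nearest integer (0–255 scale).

t = 11776/100 = 117.76; the t > 66 branch applies.
G = 288.1·(117.76 − 60)^(-0.07551) = 288.1·57.76^(-0.07551) = 288.1·0.73617 = 212.091.
Rounded: 212.

212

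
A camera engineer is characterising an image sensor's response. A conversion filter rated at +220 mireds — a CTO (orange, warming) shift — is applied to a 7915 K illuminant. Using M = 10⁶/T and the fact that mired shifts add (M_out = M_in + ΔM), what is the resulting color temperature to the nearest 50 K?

M_in = 10⁶/7915 = 126.34 mireds.
M_out = 126.34 + (+220) = 346.34 mireds.
T_out = 10⁶/346.34 = 2887.3 K → 2900 K.

2900 K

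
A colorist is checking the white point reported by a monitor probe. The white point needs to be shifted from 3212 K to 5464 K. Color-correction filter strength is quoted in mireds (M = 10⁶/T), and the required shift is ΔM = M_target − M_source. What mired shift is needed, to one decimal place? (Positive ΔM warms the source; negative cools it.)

M_source = 10⁶/3212 = 311.333; M_target = 10⁶/5464 = 183.016.
ΔM = 183.016 − 311.333 = -128.316 → -128.3 mireds, a cooling shift.

-128.3 mireds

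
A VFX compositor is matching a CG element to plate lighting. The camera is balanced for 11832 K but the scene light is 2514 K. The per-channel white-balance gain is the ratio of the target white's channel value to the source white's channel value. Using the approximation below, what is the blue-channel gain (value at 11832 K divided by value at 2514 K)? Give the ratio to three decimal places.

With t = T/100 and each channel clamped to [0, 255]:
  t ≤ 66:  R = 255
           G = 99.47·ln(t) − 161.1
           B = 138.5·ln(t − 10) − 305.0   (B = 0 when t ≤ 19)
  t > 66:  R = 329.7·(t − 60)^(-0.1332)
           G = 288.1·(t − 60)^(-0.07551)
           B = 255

3.574

At 2514 K (t = 25.14):
  B = 138.5·ln(25.14 − 10) − 305.0 = 138.5·ln 15.14 − 305.0 = 138.5·2.7173 − 305.0 = 71.352.
At 11832 K (t = 118.32):
  B = 255 by definition for t > 66.
Gain = 255.000 / 71.352 = 3.5738 → 3.574.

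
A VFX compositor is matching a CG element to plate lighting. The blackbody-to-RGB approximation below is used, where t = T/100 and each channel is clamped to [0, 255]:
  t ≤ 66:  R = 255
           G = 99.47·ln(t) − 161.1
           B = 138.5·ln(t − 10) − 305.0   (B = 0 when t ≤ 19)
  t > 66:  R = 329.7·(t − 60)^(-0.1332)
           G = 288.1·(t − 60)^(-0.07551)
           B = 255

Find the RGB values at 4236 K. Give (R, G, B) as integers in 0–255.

(255, 212, 177)

t = 4236/100 = 42.36; the t ≤ 66 branch applies.
R = 255 by definition for t ≤ 66.
G = 99.47·ln 42.36 − 161.1 = 99.47·3.7462 − 161.1 = 211.535.
B = 138.5·ln(42.36 − 10) − 305.0 = 138.5·ln 32.36 − 305.0 = 138.5·3.4769 − 305.0 = 176.554.
Rounded: (255, 212, 177).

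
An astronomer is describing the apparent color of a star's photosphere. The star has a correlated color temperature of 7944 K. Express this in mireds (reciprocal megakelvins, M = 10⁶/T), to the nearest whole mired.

M = 10⁶ / 7944 = 125.881 → 126 mireds.

126 mireds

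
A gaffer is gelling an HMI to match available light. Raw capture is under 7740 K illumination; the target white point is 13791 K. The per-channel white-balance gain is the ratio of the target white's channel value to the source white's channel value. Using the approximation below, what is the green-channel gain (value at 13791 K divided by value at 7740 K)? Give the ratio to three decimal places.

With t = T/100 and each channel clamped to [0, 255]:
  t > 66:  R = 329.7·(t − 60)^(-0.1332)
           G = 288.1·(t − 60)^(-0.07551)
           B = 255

0.893

At 7740 K (t = 77.4):
  G = 288.1·(77.4 − 60)^(-0.07551) = 288.1·17.4^(-0.07551) = 288.1·0.80598 = 232.204.
At 13791 K (t = 137.91):
  G = 288.1·(137.91 − 60)^(-0.07551) = 288.1·77.91^(-0.07551) = 288.1·0.71972 = 207.352.
Gain = 207.352 / 232.204 = 0.8930 → 0.893.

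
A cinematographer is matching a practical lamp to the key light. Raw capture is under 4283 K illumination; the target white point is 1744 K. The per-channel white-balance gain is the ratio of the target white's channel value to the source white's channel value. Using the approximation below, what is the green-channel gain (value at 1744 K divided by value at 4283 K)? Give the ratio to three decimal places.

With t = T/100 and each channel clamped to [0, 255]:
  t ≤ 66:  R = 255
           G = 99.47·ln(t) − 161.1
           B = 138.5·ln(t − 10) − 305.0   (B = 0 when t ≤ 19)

At 4283 K (t = 42.83):
  G = 99.47·ln 42.83 − 161.1 = 99.47·3.7572 − 161.1 = 212.633.
At 1744 K (t = 17.44):
  G = 99.47·ln 17.44 − 161.1 = 99.47·2.8588 − 161.1 = 123.261.
Gain = 123.261 / 212.633 = 0.5797 → 0.580.

0.580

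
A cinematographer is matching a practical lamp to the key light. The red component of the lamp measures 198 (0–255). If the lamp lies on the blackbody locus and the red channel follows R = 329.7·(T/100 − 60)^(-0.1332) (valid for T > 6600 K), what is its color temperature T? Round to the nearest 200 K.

(t − 60)^(-0.1332) = 198/329.7 = 0.60055.
t − 60 = 0.60055^(1/-0.1332) = 0.60055^(-7.508) = 45.980, so t = 105.980.
T = 100·t = 10598 K → 10600 K to the nearest 200 K.

10600 K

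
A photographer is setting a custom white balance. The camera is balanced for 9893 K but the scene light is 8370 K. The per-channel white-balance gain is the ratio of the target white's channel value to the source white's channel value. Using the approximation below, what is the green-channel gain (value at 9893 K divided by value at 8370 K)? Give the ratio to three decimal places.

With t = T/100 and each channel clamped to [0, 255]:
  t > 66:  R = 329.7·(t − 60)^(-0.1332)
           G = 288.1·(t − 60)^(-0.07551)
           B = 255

At 8370 K (t = 83.7):
  G = 288.1·(83.7 − 60)^(-0.07551) = 288.1·23.7^(-0.07551) = 288.1·0.78740 = 226.849.
At 9893 K (t = 98.93):
  G = 288.1·(98.93 − 60)^(-0.07551) = 288.1·38.93^(-0.07551) = 288.1·0.75843 = 218.505.
Gain = 218.505 / 226.849 = 0.9632 → 0.963.

0.963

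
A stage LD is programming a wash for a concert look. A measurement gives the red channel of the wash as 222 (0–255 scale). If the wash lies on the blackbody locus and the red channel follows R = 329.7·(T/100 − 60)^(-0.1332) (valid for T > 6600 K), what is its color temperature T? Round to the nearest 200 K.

8000 K

(t − 60)^(-0.1332) = 222/329.7 = 0.67334.
t − 60 = 0.67334^(1/-0.1332) = 0.67334^(-7.508) = 19.478, so t = 79.478.
T = 100·t = 7948 K → 8000 K to the nearest 200 K.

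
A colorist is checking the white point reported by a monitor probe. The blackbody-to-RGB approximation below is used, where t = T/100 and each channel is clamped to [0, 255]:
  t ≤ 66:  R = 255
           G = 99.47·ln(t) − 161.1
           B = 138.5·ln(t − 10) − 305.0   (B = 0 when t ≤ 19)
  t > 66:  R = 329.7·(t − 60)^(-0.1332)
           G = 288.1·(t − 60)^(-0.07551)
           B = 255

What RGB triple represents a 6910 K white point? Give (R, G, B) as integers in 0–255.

t = 6910/100 = 69.1; the t > 66 branch applies.
R = 329.7·(69.1 − 60)^(-0.1332) = 329.7·9.1^(-0.1332) = 329.7·0.74517 = 245.683.
G = 288.1·(69.1 − 60)^(-0.07551) = 288.1·9.1^(-0.07551) = 288.1·0.84641 = 243.852.
B = 255 by definition for t > 66.
Rounded: (246, 244, 255).

(246, 244, 255)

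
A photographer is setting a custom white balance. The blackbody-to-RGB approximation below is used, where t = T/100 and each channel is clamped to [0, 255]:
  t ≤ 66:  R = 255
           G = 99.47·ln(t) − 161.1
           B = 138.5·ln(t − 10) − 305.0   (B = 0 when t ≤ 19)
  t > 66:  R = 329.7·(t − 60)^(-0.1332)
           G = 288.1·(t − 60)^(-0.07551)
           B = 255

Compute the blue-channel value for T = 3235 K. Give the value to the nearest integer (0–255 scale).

t = 3235/100 = 32.35; the t ≤ 66 branch applies.
B = 138.5·ln(32.35 − 10) − 305.0 = 138.5·ln 22.35 − 305.0 = 138.5·3.1068 − 305.0 = 125.295.
Rounded: 125.

125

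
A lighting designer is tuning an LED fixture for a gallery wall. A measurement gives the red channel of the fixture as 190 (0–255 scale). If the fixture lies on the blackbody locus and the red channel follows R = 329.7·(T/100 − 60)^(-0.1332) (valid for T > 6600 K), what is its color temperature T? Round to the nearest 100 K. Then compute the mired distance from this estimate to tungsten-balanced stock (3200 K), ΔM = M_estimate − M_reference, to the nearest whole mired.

-231 mireds

(t − 60)^(-0.1332) = 190/329.7 = 0.57628.
t − 60 = 0.57628^(1/-0.1332) = 0.57628^(-7.508) = 62.667, so t = 122.667.
T = 100·t = 12267 K → 12300 K to the nearest 100 K.
M_estimate = 10⁶/12300 = 81.30; M_reference = 10⁶/3200 = 312.50.
ΔM = 81.30 − 312.50 = -231.20 → -231 mireds.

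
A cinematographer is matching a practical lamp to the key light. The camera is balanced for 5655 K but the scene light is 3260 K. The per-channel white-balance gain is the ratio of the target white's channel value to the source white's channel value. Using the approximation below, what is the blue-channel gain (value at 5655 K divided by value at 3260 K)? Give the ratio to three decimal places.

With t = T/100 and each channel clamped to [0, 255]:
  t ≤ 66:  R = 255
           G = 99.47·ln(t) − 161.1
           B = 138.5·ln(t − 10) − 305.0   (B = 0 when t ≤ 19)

1.789

At 3260 K (t = 32.6):
  B = 138.5·ln(32.6 − 10) − 305.0 = 138.5·ln 22.6 − 305.0 = 138.5·3.1179 − 305.0 = 126.836.
At 5655 K (t = 56.55):
  B = 138.5·ln(56.55 − 10) − 305.0 = 138.5·ln 46.55 − 305.0 = 138.5·3.8405 − 305.0 = 226.913.
Gain = 226.913 / 126.836 = 1.7890 → 1.789.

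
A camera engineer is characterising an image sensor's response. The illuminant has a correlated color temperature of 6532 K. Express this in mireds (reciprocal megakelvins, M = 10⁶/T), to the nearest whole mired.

153 mireds

M = 10⁶ / 6532 = 153.092 → 153 mireds.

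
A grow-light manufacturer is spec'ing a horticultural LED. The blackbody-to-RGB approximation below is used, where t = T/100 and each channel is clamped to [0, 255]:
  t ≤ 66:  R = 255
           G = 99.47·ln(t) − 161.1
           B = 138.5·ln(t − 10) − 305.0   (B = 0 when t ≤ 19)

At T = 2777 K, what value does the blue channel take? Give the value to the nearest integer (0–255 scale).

t = 2777/100 = 27.77; the t ≤ 66 branch applies.
B = 138.5·ln(27.77 − 10) − 305.0 = 138.5·ln 17.77 − 305.0 = 138.5·2.8775 − 305.0 = 93.535.
Rounded: 94.

94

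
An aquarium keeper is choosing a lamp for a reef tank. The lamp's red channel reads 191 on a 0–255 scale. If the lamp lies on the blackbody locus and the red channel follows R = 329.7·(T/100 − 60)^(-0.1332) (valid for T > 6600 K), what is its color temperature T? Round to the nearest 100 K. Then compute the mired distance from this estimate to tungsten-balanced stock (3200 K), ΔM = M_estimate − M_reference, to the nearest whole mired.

(t − 60)^(-0.1332) = 191/329.7 = 0.57931.
t − 60 = 0.57931^(1/-0.1332) = 0.57931^(-7.508) = 60.245, so t = 120.245.
T = 100·t = 12025 K → 12000 K to the nearest 100 K.
M_estimate = 10⁶/12000 = 83.33; M_reference = 10⁶/3200 = 312.50.
ΔM = 83.33 − 312.50 = -229.17 → -229 mireds.

-229 mireds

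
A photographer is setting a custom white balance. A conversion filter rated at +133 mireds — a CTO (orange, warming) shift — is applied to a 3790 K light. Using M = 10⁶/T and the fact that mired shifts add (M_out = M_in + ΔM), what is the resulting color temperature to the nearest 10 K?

2520 K

M_in = 10⁶/3790 = 263.85 mireds.
M_out = 263.85 + (+133) = 396.85 mireds.
T_out = 10⁶/396.85 = 2519.8 K → 2520 K.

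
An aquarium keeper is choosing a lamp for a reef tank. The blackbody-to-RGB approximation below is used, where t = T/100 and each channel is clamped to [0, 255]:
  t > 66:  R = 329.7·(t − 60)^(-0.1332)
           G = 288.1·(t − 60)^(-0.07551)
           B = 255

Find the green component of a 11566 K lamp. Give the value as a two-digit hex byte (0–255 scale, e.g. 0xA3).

t = 11566/100 = 115.66; the t > 66 branch applies.
G = 288.1·(115.66 − 60)^(-0.07551) = 288.1·55.66^(-0.07551) = 288.1·0.73823 = 212.685.
Rounded: 213; in hex, 0xD5.

0xD5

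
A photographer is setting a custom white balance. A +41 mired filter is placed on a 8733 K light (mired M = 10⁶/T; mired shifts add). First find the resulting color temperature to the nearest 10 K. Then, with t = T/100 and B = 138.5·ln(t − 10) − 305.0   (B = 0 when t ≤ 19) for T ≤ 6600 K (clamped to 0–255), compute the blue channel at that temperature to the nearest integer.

248

M_in = 10⁶/8733 = 114.51; M_out = 114.51 + (+41) = 155.51.
T_out = 10⁶/155.51 = 6430.5 K → 6430 K; t = 64.3.
B = 138.5·ln(64.3 − 10) − 305.0 = 138.5·ln 54.3 − 305.0 = 138.5·3.9945 − 305.0 = 248.242.
Rounded: 248.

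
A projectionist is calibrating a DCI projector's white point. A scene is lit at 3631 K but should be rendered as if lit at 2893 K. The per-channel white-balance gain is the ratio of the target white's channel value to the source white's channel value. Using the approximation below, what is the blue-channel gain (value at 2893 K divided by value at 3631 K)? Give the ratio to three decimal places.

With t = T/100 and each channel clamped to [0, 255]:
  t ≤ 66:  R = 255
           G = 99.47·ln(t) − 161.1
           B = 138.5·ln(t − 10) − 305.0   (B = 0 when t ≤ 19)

At 3631 K (t = 36.31):
  B = 138.5·ln(36.31 − 10) − 305.0 = 138.5·ln 26.31 − 305.0 = 138.5·3.2699 − 305.0 = 147.888.
At 2893 K (t = 28.93):
  B = 138.5·ln(28.93 − 10) − 305.0 = 138.5·ln 18.93 − 305.0 = 138.5·2.9407 − 305.0 = 102.294.
Gain = 102.294 / 147.888 = 0.6917 → 0.692.

0.692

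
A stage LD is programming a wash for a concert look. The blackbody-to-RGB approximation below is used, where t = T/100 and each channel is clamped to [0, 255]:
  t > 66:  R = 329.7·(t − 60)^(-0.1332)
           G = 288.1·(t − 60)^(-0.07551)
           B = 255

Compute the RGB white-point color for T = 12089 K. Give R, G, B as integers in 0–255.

t = 12089/100 = 120.89; the t > 66 branch applies.
R = 329.7·(120.89 − 60)^(-0.1332) = 329.7·60.89^(-0.1332) = 329.7·0.57849 = 190.729.
G = 288.1·(120.89 − 60)^(-0.07551) = 288.1·60.89^(-0.07551) = 288.1·0.73324 = 211.248.
B = 255 by definition for t > 66.
Rounded: (191, 211, 255).

R=191, G=211, B=255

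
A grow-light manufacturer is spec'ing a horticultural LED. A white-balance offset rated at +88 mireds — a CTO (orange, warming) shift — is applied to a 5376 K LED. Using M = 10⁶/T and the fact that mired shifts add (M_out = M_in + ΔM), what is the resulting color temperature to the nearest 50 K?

M_in = 10⁶/5376 = 186.01 mireds.
M_out = 186.01 + (+88) = 274.01 mireds.
T_out = 10⁶/274.01 = 3649.5 K → 3650 K.

3650 K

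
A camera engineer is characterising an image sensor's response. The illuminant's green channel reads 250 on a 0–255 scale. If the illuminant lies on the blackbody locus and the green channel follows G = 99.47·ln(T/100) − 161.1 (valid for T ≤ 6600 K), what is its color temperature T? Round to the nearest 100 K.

6200 K

ln t = (250 + 161.1) / 99.47 = 4.1329.
t = e^4.1329 = 62.359.
T = 100·t = 6236 K → 6200 K to the nearest 100 K.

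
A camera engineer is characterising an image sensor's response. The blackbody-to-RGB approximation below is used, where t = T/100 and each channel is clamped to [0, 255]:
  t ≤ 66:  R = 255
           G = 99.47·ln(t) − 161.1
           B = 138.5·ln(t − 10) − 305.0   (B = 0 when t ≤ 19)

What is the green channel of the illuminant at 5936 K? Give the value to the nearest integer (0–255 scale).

t = 5936/100 = 59.36; the t ≤ 66 branch applies.
G = 99.47·ln 59.36 − 161.1 = 99.47·4.0836 − 161.1 = 245.098.
Rounded: 245.

245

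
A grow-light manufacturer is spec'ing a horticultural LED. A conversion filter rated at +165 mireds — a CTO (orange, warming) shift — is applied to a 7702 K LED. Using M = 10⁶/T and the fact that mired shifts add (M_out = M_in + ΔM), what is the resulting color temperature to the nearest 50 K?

3400 K

M_in = 10⁶/7702 = 129.84 mireds.
M_out = 129.84 + (+165) = 294.84 mireds.
T_out = 10⁶/294.84 = 3391.7 K → 3400 K.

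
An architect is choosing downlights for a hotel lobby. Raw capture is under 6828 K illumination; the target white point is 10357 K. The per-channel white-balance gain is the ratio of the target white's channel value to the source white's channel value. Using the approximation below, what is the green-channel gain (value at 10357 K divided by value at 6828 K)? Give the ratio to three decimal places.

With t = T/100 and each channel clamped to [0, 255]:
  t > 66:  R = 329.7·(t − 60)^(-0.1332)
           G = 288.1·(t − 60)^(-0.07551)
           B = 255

0.882

At 6828 K (t = 68.28):
  G = 288.1·(68.28 − 60)^(-0.07551) = 288.1·8.28^(-0.07551) = 288.1·0.85247 = 245.597.
At 10357 K (t = 103.57):
  G = 288.1·(103.57 − 60)^(-0.07551) = 288.1·43.57^(-0.07551) = 288.1·0.75201 = 216.655.
Gain = 216.655 / 245.597 = 0.8822 → 0.882.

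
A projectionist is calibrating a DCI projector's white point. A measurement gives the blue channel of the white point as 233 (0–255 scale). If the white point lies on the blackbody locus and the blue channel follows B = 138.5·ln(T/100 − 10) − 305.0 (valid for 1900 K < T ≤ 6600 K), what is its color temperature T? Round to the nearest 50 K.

5850 K

ln(t − 10) = (233 + 305.0) / 138.5 = 3.8845.
t − 10 = e^3.8845 = 48.641, so t = 58.641.
T = 100·t = 5864 K → 5850 K to the nearest 50 K.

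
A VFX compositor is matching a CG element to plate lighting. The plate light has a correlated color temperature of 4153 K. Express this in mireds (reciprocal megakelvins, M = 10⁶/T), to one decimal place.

M = 10⁶ / 4153 = 240.790 → 240.8 mireds.

240.8 mireds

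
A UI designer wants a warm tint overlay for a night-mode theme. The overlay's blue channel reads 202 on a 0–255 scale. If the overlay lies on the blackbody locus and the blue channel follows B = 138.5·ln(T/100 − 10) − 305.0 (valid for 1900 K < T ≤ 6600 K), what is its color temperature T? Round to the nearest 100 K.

4900 K

ln(t − 10) = (202 + 305.0) / 138.5 = 3.6606.
t − 10 = e^3.6606 = 38.887, so t = 48.887.
T = 100·t = 4889 K → 4900 K to the nearest 100 K.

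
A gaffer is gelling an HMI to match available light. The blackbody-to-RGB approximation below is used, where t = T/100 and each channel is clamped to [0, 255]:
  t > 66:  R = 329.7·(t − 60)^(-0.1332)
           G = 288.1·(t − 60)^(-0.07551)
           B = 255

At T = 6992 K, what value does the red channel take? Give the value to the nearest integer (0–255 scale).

t = 6992/100 = 69.92; the t > 66 branch applies.
R = 329.7·(69.92 − 60)^(-0.1332) = 329.7·9.92^(-0.1332) = 329.7·0.73666 = 242.875.
Rounded: 243.

243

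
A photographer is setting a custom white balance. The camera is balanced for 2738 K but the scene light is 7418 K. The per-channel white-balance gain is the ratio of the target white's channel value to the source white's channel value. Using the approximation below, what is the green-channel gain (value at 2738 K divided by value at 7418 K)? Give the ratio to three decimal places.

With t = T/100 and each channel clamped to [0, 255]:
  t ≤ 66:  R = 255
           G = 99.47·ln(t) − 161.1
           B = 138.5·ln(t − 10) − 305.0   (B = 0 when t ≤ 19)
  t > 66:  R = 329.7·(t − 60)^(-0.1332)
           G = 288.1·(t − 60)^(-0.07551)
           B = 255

0.713

At 7418 K (t = 74.18):
  G = 288.1·(74.18 − 60)^(-0.07551) = 288.1·14.18^(-0.07551) = 288.1·0.81853 = 235.820.
At 2738 K (t = 27.38):
  G = 99.47·ln 27.38 − 161.1 = 99.47·3.3098 − 161.1 = 168.127.
Gain = 168.127 / 235.820 = 0.7129 → 0.713.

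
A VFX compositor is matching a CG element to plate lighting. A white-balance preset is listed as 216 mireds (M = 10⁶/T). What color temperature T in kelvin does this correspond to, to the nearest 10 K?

T = 10⁶ / 216 = 4629.63 K → 4630 K.

4630 K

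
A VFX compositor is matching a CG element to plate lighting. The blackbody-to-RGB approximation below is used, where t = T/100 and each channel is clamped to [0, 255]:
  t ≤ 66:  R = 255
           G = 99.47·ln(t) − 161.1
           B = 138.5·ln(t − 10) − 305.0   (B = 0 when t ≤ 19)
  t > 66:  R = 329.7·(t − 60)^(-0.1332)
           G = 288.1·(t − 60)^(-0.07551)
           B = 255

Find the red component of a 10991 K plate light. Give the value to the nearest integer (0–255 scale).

196

t = 10991/100 = 109.91; the t > 66 branch applies.
R = 329.7·(109.91 − 60)^(-0.1332) = 329.7·49.91^(-0.1332) = 329.7·0.59402 = 195.849.
Rounded: 196.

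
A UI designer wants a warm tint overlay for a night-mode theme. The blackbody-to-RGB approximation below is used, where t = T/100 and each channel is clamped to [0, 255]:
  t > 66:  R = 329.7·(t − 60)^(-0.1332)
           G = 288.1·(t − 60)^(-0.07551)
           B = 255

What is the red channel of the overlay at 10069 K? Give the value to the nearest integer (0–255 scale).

t = 10069/100 = 100.69; the t > 66 branch applies.
R = 329.7·(100.69 − 60)^(-0.1332) = 329.7·40.69^(-0.1332) = 329.7·0.61040 = 201.250.
Rounded: 201.

201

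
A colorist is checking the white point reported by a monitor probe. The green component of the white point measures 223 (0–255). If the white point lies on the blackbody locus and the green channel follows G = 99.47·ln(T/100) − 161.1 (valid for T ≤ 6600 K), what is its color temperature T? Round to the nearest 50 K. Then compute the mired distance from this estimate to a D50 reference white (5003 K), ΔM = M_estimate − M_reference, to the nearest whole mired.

+11 mireds

ln t = (223 + 161.1) / 99.47 = 3.8615.
t = e^3.8615 = 47.535.
T = 100·t = 4753 K → 4750 K to the nearest 50 K.
M_estimate = 10⁶/4750 = 210.53; M_reference = 10⁶/5003 = 199.88.
ΔM = 210.53 − 199.88 = 10.65 → +11 mireds.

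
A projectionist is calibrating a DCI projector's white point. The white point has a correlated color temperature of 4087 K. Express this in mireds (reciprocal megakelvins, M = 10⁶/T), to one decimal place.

M = 10⁶ / 4087 = 244.678 → 244.7 mireds.

244.7 mireds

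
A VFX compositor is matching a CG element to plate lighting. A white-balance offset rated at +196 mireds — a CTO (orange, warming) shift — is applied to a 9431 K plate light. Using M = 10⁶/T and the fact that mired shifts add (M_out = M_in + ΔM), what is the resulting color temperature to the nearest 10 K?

3310 K

M_in = 10⁶/9431 = 106.03 mireds.
M_out = 106.03 + (+196) = 302.03 mireds.
T_out = 10⁶/302.03 = 3310.9 K → 3310 K.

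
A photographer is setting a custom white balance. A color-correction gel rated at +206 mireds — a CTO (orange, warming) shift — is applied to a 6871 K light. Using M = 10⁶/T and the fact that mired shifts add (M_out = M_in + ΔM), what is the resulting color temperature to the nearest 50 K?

M_in = 10⁶/6871 = 145.54 mireds.
M_out = 145.54 + (+206) = 351.54 mireds.
T_out = 10⁶/351.54 = 2844.6 K → 2850 K.

2850 K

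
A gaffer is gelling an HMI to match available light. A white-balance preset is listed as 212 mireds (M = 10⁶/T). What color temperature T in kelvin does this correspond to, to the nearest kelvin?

4717 K

T = 10⁶ / 212 = 4716.98 K → 4717 K.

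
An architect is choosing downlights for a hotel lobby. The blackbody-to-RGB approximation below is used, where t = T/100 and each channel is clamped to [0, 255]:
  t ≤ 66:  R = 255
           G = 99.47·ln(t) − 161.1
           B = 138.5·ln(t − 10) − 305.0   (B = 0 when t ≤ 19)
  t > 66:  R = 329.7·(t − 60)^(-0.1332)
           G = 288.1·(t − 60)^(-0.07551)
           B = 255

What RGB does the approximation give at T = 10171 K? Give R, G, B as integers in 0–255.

t = 10171/100 = 101.71; the t > 66 branch applies.
R = 329.7·(101.71 − 60)^(-0.1332) = 329.7·41.71^(-0.1332) = 329.7·0.60839 = 200.587.
G = 288.1·(101.71 − 60)^(-0.07551) = 288.1·41.71^(-0.07551) = 288.1·0.75449 = 217.370.
B = 255 by definition for t > 66.
Rounded: (201, 217, 255).

R=201, G=217, B=255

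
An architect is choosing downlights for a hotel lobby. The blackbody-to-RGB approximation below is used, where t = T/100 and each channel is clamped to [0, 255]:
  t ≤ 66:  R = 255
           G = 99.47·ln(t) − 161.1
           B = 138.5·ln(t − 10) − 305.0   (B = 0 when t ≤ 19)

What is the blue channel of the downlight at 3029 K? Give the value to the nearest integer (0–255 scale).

112

t = 3029/100 = 30.29; the t ≤ 66 branch applies.
B = 138.5·ln(30.29 − 10) − 305.0 = 138.5·ln 20.29 − 305.0 = 138.5·3.0101 − 305.0 = 111.903.
Rounded: 112.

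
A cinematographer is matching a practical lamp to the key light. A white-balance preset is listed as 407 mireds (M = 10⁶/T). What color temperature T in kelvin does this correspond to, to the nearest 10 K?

2460 K

T = 10⁶ / 407 = 2457.00 K → 2460 K.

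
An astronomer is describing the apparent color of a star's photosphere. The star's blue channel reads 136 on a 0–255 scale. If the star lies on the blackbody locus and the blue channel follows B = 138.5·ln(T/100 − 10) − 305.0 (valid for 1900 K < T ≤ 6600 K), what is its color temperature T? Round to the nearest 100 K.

3400 K

ln(t − 10) = (136 + 305.0) / 138.5 = 3.1841.
t − 10 = e^3.1841 = 24.146, so t = 34.146.
T = 100·t = 3415 K → 3400 K to the nearest 100 K.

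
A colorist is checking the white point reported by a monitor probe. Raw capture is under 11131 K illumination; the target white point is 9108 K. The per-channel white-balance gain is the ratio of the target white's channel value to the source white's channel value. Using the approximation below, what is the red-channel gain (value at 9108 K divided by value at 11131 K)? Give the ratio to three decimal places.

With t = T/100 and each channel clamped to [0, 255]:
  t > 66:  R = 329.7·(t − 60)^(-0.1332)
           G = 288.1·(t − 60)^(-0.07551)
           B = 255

At 11131 K (t = 111.31):
  R = 329.7·(111.31 − 60)^(-0.1332) = 329.7·51.31^(-0.1332) = 329.7·0.59184 = 195.128.
At 9108 K (t = 91.08):
  R = 329.7·(91.08 − 60)^(-0.1332) = 329.7·31.08^(-0.1332) = 329.7·0.63271 = 208.603.
Gain = 208.603 / 195.128 = 1.0691 → 1.069.

1.069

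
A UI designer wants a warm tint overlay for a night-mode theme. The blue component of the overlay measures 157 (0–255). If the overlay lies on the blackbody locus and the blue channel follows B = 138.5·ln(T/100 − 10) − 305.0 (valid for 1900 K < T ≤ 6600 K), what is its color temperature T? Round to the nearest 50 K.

ln(t − 10) = (157 + 305.0) / 138.5 = 3.3357.
t − 10 = e^3.3357 = 28.099, so t = 38.099.
T = 100·t = 3810 K → 3800 K to the nearest 50 K.

3800 K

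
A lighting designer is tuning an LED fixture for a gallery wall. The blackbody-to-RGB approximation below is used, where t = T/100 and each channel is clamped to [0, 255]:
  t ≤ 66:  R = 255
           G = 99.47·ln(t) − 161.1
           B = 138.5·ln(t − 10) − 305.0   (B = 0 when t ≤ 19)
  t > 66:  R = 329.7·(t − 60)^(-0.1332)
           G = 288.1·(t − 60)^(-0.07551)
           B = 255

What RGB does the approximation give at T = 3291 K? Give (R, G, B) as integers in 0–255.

t = 3291/100 = 32.91; the t ≤ 66 branch applies.
R = 255 by definition for t ≤ 66.
G = 99.47·ln 32.91 − 161.1 = 99.47·3.4938 − 161.1 = 186.426.
B = 138.5·ln(32.91 − 10) − 305.0 = 138.5·ln 22.91 − 305.0 = 138.5·3.1316 − 305.0 = 128.723.
Rounded: (255, 186, 129).

(255, 186, 129)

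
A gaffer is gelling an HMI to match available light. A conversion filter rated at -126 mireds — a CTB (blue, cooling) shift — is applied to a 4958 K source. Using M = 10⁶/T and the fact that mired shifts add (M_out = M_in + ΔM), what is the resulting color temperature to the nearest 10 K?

M_in = 10⁶/4958 = 201.69 mireds.
M_out = 201.69 + (-126) = 75.69 mireds.
T_out = 10⁶/75.69 = 13211.0 K → 13210 K.

13210 K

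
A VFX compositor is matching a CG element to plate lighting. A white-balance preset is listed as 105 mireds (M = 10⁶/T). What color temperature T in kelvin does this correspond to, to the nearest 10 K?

T = 10⁶ / 105 = 9523.81 K → 9520 K.

9520 K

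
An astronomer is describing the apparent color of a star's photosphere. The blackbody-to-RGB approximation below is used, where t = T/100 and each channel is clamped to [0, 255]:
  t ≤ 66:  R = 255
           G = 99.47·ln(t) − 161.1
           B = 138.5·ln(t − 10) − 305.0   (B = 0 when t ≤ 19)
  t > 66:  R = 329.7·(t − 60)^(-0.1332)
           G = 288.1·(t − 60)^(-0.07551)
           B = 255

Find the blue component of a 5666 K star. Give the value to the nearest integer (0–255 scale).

t = 5666/100 = 56.66; the t ≤ 66 branch applies.
B = 138.5·ln(56.66 − 10) − 305.0 = 138.5·ln 46.66 − 305.0 = 138.5·3.8429 − 305.0 = 227.240.
Rounded: 227.

227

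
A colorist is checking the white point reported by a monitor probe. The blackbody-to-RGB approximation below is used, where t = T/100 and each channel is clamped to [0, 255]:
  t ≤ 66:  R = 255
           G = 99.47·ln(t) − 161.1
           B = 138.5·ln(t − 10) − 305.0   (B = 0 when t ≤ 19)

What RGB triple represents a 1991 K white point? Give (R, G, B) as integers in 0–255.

t = 1991/100 = 19.91; the t ≤ 66 branch applies.
R = 255 by definition for t ≤ 66.
G = 99.47·ln 19.91 − 161.1 = 99.47·2.9912 − 161.1 = 136.437.
B = 138.5·ln(19.91 − 10) − 305.0 = 138.5·ln 9.91 − 305.0 = 138.5·2.2935 − 305.0 = 12.656.
Rounded: (255, 136, 13).

(255, 136, 13)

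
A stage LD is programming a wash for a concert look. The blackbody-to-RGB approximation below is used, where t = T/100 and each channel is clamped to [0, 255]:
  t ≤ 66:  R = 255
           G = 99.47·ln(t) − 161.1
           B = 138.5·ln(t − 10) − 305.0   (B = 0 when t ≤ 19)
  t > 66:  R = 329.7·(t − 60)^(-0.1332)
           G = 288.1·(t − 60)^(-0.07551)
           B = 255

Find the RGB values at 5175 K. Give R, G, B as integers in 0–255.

R=255, G=231, B=212

t = 5175/100 = 51.75; the t ≤ 66 branch applies.
R = 255 by definition for t ≤ 66.
G = 99.47·ln 51.75 − 161.1 = 99.47·3.9464 − 161.1 = 231.451.
B = 138.5·ln(51.75 − 10) − 305.0 = 138.5·ln 41.75 − 305.0 = 138.5·3.7317 − 305.0 = 211.840.
Rounded: (255, 231, 212).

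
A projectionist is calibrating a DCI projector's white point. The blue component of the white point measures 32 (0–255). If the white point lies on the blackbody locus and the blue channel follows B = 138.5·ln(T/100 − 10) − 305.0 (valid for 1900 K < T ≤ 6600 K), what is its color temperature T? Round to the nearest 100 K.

2100 K

ln(t − 10) = (32 + 305.0) / 138.5 = 2.4332.
t − 10 = e^2.4332 = 11.395, so t = 21.395.
T = 100·t = 2140 K → 2100 K to the nearest 100 K.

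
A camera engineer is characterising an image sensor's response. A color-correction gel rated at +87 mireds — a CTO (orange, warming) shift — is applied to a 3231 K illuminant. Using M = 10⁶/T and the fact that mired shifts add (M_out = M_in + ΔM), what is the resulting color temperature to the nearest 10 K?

2520 K

M_in = 10⁶/3231 = 309.50 mireds.
M_out = 309.50 + (+87) = 396.50 mireds.
T_out = 10⁶/396.50 = 2522.1 K → 2520 K.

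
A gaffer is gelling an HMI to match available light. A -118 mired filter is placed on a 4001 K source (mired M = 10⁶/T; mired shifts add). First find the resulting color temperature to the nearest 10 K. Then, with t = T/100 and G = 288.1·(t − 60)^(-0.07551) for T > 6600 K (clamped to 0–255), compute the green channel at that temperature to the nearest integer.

M_in = 10⁶/4001 = 249.94; M_out = 249.94 + (-118) = 131.94.
T_out = 10⁶/131.94 = 7579.3 K → 7580 K; t = 75.8.
G = 288.1·(75.8 − 60)^(-0.07551) = 288.1·15.8^(-0.07551) = 288.1·0.81188 = 233.901.
Rounded: 234.

234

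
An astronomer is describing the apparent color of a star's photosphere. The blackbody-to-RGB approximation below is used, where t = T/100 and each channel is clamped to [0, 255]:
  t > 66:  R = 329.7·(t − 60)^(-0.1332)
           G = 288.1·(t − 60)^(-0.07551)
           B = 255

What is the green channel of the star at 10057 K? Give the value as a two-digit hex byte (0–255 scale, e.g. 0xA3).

0xDA

t = 10057/100 = 100.57; the t > 66 branch applies.
G = 288.1·(100.57 − 60)^(-0.07551) = 288.1·40.57^(-0.07551) = 288.1·0.75607 = 217.825.
Rounded: 218; in hex, 0xDA.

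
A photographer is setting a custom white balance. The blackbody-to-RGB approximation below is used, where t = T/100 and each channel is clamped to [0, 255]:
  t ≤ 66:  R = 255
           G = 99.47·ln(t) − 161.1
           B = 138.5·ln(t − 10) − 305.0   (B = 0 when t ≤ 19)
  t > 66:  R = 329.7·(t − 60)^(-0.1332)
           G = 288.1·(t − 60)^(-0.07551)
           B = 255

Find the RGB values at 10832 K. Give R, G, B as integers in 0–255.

t = 10832/100 = 108.32; the t > 66 branch applies.
R = 329.7·(108.32 − 60)^(-0.1332) = 329.7·48.32^(-0.1332) = 329.7·0.59659 = 196.695.
G = 288.1·(108.32 − 60)^(-0.07551) = 288.1·48.32^(-0.07551) = 288.1·0.74616 = 214.969.
B = 255 by definition for t > 66.
Rounded: (197, 215, 255).

R=197, G=215, B=255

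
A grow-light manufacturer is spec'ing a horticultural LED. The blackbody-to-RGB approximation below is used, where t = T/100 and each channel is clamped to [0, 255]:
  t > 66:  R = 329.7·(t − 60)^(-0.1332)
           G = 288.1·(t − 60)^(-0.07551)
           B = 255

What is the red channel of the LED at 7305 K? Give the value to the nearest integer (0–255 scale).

234

t = 7305/100 = 73.05; the t > 66 branch applies.
R = 329.7·(73.05 − 60)^(-0.1332) = 329.7·13.05^(-0.1332) = 329.7·0.71023 = 234.164.
Rounded: 234.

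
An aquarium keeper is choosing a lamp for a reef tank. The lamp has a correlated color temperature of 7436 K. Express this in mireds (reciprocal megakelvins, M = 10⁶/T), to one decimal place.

M = 10⁶ / 7436 = 134.481 → 134.5 mireds.

134.5 mireds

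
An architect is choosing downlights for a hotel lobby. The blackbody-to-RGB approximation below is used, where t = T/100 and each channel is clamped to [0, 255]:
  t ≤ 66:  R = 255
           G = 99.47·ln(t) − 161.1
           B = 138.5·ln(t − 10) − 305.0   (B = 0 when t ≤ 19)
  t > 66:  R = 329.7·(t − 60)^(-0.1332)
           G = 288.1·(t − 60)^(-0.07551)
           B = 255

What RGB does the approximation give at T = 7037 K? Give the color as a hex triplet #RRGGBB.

#F1F1FF

t = 7037/100 = 70.37; the t > 66 branch applies.
R = 329.7·(70.37 − 60)^(-0.1332) = 329.7·10.37^(-0.1332) = 329.7·0.73232 = 241.444.
G = 288.1·(70.37 − 60)^(-0.07551) = 288.1·10.37^(-0.07551) = 288.1·0.83811 = 241.458.
B = 255 by definition for t > 66.
Rounded: (241, 241, 255).
In hex: #F1F1FF.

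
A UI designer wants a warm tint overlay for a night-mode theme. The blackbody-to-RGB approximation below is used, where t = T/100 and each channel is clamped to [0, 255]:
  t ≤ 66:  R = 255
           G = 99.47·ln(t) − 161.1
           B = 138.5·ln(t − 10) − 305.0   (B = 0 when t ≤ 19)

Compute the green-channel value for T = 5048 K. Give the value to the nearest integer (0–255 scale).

t = 5048/100 = 50.48; the t ≤ 66 branch applies.
G = 99.47·ln 50.48 − 161.1 = 99.47·3.9216 − 161.1 = 228.979.
Rounded: 229.

229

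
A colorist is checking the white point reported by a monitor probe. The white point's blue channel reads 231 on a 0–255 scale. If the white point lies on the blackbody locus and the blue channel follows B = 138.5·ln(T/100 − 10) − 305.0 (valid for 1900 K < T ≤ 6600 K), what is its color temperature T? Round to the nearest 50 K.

ln(t − 10) = (231 + 305.0) / 138.5 = 3.8700.
t − 10 = e^3.8700 = 47.944, so t = 57.944.
T = 100·t = 5794 K → 5800 K to the nearest 50 K.

5800 K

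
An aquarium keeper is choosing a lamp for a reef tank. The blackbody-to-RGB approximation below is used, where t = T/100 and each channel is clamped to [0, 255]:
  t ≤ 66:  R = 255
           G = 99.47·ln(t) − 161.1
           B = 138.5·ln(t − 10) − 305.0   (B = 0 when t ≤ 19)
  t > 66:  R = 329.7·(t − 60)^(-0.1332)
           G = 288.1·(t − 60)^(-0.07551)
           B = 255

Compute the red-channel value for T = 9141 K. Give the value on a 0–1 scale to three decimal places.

t = 9141/100 = 91.41; the t > 66 branch applies.
R = 329.7·(91.41 − 60)^(-0.1332) = 329.7·31.41^(-0.1332) = 329.7·0.63182 = 208.310.
On a 0–1 scale: 208.310/255 = 0.8169 → 0.817.

0.817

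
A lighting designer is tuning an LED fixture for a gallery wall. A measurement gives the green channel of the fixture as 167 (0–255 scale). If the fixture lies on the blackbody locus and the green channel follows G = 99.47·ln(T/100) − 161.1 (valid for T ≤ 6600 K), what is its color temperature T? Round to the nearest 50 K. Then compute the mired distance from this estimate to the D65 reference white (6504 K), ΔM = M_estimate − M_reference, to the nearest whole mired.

ln t = (167 + 161.1) / 99.47 = 3.2985.
t = e^3.2985 = 27.072.
T = 100·t = 2707 K → 2700 K to the nearest 50 K.
M_estimate = 10⁶/2700 = 370.37; M_reference = 10⁶/6504 = 153.75.
ΔM = 370.37 − 153.75 = 216.62 → +217 mireds.

+217 mireds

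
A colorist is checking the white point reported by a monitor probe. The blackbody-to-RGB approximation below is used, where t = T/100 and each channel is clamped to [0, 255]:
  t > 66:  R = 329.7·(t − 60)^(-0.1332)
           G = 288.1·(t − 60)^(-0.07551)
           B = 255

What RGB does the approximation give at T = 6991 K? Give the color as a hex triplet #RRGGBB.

#F3F2FF

t = 6991/100 = 69.91; the t > 66 branch applies.
R = 329.7·(69.91 − 60)^(-0.1332) = 329.7·9.91^(-0.1332) = 329.7·0.73675 = 242.908.
G = 288.1·(69.91 − 60)^(-0.07551) = 288.1·9.91^(-0.07551) = 288.1·0.84098 = 242.287.
B = 255 by definition for t > 66.
Rounded: (243, 242, 255).
In hex: #F3F2FF.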